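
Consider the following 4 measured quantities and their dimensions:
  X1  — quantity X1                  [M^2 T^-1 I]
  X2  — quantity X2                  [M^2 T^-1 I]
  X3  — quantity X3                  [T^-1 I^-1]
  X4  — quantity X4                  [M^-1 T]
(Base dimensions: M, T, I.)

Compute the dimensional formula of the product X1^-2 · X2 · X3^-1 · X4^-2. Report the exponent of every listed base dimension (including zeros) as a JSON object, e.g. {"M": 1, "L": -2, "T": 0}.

Dimensional matrix (M×T×I by X1×X2×X3×X4):
  M: [ 2  2  0 -1]
  T: [-1 -1 -1  1]
  I: [ 1  1 -1  0]
  [M]: (-2)·2+(1)·2+(-1)·0+(-2)·-1 = 0
  [T]: (-2)·-1+(1)·-1+(-1)·-1+(-2)·1 = 0
  [I]: (-2)·1+(1)·1+(-1)·-1+(-2)·0 = 0
⇒ 1 (dimensionless)

{"M": 0, "T": 0, "I": 0}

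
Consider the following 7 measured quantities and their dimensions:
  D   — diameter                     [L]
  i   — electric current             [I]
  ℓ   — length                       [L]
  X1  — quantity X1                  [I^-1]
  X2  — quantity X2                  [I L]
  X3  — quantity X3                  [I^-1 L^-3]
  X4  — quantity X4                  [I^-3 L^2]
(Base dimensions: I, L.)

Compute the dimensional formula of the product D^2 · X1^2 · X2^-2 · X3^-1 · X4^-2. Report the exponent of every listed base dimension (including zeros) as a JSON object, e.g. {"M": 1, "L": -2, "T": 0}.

Exponent matrix [I,L] × [D,i,ℓ,X1,X2,X3,X4]:
  I: [ 0  1  0 -1  1 -1 -3]
  L: [ 1  0  1  0  1 -3  2]
  [I]: (2)·0+(2)·-1+(-2)·1+(-1)·-1+(-2)·-3 = 3
  [L]: (2)·1+(2)·0+(-2)·1+(-1)·-3+(-2)·2 = -1
⇒ I^3 L^-1

{"I": 3, "L": -1}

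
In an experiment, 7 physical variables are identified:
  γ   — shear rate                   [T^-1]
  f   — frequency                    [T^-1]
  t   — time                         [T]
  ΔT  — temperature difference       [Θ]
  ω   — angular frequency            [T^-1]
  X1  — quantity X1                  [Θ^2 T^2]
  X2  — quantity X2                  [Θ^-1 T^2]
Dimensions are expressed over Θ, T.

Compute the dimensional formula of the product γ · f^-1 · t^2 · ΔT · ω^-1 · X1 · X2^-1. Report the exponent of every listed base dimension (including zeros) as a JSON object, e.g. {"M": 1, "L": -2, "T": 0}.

Dimensional matrix (Θ×T by γ×f×t×ΔT×ω×X1×X2):
  Θ: [ 0  0  0  1  0  2 -1]
  T: [-1 -1  1  0 -1  2  2]
  [Θ]: (1)·0+(-1)·0+(2)·0+(1)·1+(-1)·0+(1)·2+(-1)·-1 = 4
  [T]: (1)·-1+(-1)·-1+(2)·1+(1)·0+(-1)·-1+(1)·2+(-1)·2 = 3
⇒ Θ^4 T^3

{"Θ": 4, "T": 3}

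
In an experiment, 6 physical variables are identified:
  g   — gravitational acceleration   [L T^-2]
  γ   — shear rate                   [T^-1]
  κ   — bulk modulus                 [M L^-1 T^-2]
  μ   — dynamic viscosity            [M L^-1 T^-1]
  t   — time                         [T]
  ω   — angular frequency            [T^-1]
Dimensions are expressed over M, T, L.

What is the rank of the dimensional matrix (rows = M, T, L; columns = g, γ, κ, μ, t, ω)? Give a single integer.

3

Dimensional matrix (M×T×L by g×γ×κ×μ×t×ω):
  M: [ 0  0  1  1  0  0]
  T: [-2 -1 -2 -1  1 -1]
  L: [ 1  0 -1 -1  0  0]
RREF → pivots at {g,γ,κ} ⇒ r = 3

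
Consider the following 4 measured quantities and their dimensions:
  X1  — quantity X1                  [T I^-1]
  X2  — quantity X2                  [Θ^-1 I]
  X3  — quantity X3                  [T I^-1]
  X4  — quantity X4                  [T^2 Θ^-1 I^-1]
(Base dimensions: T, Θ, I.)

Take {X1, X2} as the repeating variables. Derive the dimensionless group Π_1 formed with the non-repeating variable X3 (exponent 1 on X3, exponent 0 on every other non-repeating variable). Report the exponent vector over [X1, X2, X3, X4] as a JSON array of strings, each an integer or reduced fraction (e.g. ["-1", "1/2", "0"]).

["-1", "0", "1", "0"]

Write exponents as rows T,Θ,I / cols X1,X2,X3,X4:
  T: [ 1  0  1  2]
  Θ: [ 0 -1  0 -1]
  I: [-1  1 -1 -1]
Echelon form has 2 nonzero rows (pivots: X1,X2)
Pivot set = {X1,X2}, free = {X3,X4}
RREF:
  r0: [   1    0    1    2]
  r1: [   0    1    0    1]
  r2: [   0    0    0    0]
Fix exponent of X3 at 1, X4 at 0; solve each RREF row for its pivot's exponent:
  r0: exp(X1) + (1)·1 = 0 ⇒ exp(X1) = -1
  r1: exp(X2) + (0)·1 = 0 ⇒ exp(X2) = 0
Π_1 = X1^-1 · X3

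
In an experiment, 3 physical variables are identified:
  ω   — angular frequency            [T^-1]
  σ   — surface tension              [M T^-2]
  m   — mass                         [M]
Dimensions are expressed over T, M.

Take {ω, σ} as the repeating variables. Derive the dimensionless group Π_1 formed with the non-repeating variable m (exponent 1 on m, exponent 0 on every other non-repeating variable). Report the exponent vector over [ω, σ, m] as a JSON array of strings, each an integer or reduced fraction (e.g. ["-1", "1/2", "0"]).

["2", "-1", "1"]

Exponent matrix [T,M] × [ω,σ,m]:
  T: [-1 -2  0]
  M: [ 0  1  1]
RREF → pivots at {ω,σ} ⇒ r = 2
Pivot set = {ω,σ}, free = {m}
RREF:
  r0: [   1    0   -2]
  r1: [   0    1    1]
Fix exponent of m at 1; solve each RREF row for its pivot's exponent:
  r0: exp(ω) + (-2)·1 = 0 ⇒ exp(ω) = 2
  r1: exp(σ) + (1)·1 = 0 ⇒ exp(σ) = -1
Π_1 = ω^2 · σ^-1 · m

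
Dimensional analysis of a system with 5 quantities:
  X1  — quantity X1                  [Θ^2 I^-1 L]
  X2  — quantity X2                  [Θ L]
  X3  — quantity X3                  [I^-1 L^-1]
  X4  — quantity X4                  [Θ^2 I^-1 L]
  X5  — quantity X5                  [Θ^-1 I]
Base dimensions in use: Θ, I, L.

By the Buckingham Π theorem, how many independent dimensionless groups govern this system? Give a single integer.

Write exponents as rows Θ,I,L / cols X1,X2,X3,X4,X5:
  Θ: [ 2  1  0  2 -1]
  I: [-1  0 -1 -1  1]
  L: [ 1  1 -1  1  0]
RREF → pivots at {X1,X2} ⇒ r = 2
Π count = n − r = 5 − 2 = 3

3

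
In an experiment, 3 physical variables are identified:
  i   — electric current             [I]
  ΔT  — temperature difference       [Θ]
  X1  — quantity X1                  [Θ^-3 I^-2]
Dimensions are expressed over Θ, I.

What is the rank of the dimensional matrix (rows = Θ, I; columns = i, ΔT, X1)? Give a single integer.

Dimensional matrix (Θ×I by i×ΔT×X1):
  Θ: [ 0  1 -3]
  I: [ 1  0 -2]
Row reduction gives pivot columns i,ΔT; rank = 2

2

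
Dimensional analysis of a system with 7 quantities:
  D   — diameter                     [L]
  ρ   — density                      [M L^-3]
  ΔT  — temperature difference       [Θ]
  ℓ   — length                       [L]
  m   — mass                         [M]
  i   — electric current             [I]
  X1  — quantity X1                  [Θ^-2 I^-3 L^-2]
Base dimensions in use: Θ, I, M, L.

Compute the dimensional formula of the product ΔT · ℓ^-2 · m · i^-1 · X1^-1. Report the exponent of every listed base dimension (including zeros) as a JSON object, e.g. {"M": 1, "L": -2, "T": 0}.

{"Θ": 3, "I": 2, "M": 1, "L": 0}

Write exponents as rows Θ,I,M,L / cols D,ρ,ΔT,ℓ,m,i,X1:
  Θ: [ 0  0  1  0  0  0 -2]
  I: [ 0  0  0  0  0  1 -3]
  M: [ 0  1  0  0  1  0  0]
  L: [ 1 -3  0  1  0  0 -2]
  [Θ]: (1)·1+(-2)·0+(1)·0+(-1)·0+(-1)·-2 = 3
  [I]: (1)·0+(-2)·0+(1)·0+(-1)·1+(-1)·-3 = 2
  [M]: (1)·0+(-2)·0+(1)·1+(-1)·0+(-1)·0 = 1
  [L]: (1)·0+(-2)·1+(1)·0+(-1)·0+(-1)·-2 = 0
⇒ Θ^3 I^2 M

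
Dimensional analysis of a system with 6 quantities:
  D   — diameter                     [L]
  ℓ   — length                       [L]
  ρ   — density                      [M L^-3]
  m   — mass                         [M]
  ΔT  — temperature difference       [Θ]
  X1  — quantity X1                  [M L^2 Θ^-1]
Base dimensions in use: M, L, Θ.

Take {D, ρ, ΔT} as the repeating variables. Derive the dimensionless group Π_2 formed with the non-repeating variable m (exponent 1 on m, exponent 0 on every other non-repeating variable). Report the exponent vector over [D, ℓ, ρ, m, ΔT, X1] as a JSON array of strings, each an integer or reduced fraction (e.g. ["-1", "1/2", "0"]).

["-3", "0", "-1", "1", "0", "0"]

Exponent matrix [M,L,Θ] × [D,ℓ,ρ,m,ΔT,X1]:
  M: [ 0  0  1  1  0  1]
  L: [ 1  1 -3  0  0  2]
  Θ: [ 0  0  0  0  1 -1]
RREF → pivots at {D,ρ,ΔT} ⇒ r = 3
Pivot set = {D,ρ,ΔT}, free = {ℓ,m,X1}
RREF:
  r0: [   1    1    0    3    0    5]
  r1: [   0    0    1    1    0    1]
  r2: [   0    0    0    0    1   -1]
Fix exponent of m at 1, ℓ at 0, X1 at 0; solve each RREF row for its pivot's exponent:
  r0: exp(D) + (3)·1 = 0 ⇒ exp(D) = -3
  r1: exp(ρ) + (1)·1 = 0 ⇒ exp(ρ) = -1
  r2: exp(ΔT) + (0)·1 = 0 ⇒ exp(ΔT) = 0
Π_2 = D^-3 · ρ^-1 · m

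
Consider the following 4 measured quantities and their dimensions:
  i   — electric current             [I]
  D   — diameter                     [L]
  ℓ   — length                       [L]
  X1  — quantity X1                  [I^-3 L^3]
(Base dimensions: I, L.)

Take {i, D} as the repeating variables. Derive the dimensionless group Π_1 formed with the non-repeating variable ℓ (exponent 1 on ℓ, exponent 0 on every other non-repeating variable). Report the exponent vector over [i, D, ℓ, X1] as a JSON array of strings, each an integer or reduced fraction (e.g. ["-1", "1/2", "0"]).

["0", "-1", "1", "0"]

Dimensional matrix (I×L by i×D×ℓ×X1):
  I: [ 1  0  0 -3]
  L: [ 0  1  1  3]
RREF → pivots at {i,D} ⇒ r = 2
Pivot set = {i,D}, free = {ℓ,X1}
RREF:
  r0: [   1    0    0   -3]
  r1: [   0    1    1    3]
Fix exponent of ℓ at 1, X1 at 0; solve each RREF row for its pivot's exponent:
  r0: exp(i) + (0)·1 = 0 ⇒ exp(i) = 0
  r1: exp(D) + (1)·1 = 0 ⇒ exp(D) = -1
Π_1 = D^-1 · ℓ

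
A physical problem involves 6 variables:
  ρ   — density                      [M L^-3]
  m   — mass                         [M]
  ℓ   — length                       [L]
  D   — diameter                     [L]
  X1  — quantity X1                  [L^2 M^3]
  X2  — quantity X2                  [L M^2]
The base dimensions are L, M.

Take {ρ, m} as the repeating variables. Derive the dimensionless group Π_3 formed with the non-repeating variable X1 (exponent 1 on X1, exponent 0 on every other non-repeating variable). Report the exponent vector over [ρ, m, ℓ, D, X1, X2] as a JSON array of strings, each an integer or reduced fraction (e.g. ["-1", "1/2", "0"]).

["2/3", "-11/3", "0", "0", "1", "0"]

Exponent matrix [L,M] × [ρ,m,ℓ,D,X1,X2]:
  L: [-3  0  1  1  2  1]
  M: [ 1  1  0  0  3  2]
Echelon form has 2 nonzero rows (pivots: ρ,m)
Repeat: ρ,m; free: ℓ,D,X1,X2
RREF:
  r0: [   1    0 -1/3 -1/3 -2/3 -1/3]
  r1: [   0    1  1/3  1/3 11/3  7/3]
Fix exponent of X1 at 1, ℓ at 0, D at 0, X2 at 0; solve each RREF row for its pivot's exponent:
  r0: exp(ρ) + (-2/3)·1 = 0 ⇒ exp(ρ) = 2/3
  r1: exp(m) + (11/3)·1 = 0 ⇒ exp(m) = -11/3
Π_3 = ρ^(2/3) · m^(-11/3) · X1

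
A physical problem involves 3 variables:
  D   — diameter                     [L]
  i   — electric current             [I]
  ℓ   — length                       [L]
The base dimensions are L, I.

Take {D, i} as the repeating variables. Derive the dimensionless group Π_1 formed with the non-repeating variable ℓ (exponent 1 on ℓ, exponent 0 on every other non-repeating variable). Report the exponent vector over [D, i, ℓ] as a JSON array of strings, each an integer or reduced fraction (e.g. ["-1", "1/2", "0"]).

["-1", "0", "1"]

Dimensional matrix (L×I by D×i×ℓ):
  L: [ 1  0  1]
  I: [ 0  1  0]
Row reduction gives pivot columns D,i; rank = 2
Repeat: D,i; free: ℓ
RREF:
  r0: [   1    0    1]
  r1: [   0    1    0]
Fix exponent of ℓ at 1; solve each RREF row for its pivot's exponent:
  r0: exp(D) + (1)·1 = 0 ⇒ exp(D) = -1
  r1: exp(i) + (0)·1 = 0 ⇒ exp(i) = 0
Π_1 = D^-1 · ℓ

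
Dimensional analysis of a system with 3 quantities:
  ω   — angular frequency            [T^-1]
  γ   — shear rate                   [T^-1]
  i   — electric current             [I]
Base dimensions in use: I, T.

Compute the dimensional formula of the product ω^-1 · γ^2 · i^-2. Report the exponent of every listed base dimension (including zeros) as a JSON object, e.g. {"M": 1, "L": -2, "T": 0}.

Write exponents as rows I,T / cols ω,γ,i:
  I: [ 0  0  1]
  T: [-1 -1  0]
  [I]: (-1)·0+(2)·0+(-2)·1 = -2
  [T]: (-1)·-1+(2)·-1+(-2)·0 = -1
⇒ I^-2 T^-1

{"I": -2, "T": -1}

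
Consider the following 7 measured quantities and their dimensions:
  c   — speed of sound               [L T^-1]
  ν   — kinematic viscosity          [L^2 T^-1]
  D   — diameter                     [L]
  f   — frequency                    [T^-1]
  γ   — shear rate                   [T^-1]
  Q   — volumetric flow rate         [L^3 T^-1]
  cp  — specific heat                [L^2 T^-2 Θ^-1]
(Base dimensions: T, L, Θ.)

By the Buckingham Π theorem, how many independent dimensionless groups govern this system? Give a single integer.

Write exponents as rows T,L,Θ / cols c,ν,D,f,γ,Q,cp:
  T: [-1 -1  0 -1 -1 -1 -2]
  L: [ 1  2  1  0  0  3  2]
  Θ: [ 0  0  0  0  0  0 -1]
Echelon form has 3 nonzero rows (pivots: c,ν,cp)
n=7, r=3 ⇒ 4 dimensionless groups

4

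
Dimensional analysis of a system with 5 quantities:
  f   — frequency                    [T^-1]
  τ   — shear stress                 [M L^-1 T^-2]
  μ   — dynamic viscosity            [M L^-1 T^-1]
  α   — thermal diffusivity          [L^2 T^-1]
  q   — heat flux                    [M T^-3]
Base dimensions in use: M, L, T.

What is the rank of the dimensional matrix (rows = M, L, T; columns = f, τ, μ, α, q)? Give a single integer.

Dimensional matrix (M×L×T by f×τ×μ×α×q):
  M: [ 0  1  1  0  1]
  L: [ 0 -1 -1  2  0]
  T: [-1 -2 -1 -1 -3]
RREF → pivots at {f,τ,α} ⇒ r = 3

3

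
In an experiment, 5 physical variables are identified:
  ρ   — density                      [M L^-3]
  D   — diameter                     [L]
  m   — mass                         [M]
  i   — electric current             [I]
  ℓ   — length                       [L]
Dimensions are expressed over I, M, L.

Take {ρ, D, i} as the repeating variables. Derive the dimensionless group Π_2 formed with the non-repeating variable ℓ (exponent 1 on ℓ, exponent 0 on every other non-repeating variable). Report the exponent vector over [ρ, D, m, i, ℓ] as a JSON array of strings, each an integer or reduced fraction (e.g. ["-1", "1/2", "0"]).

Write exponents as rows I,M,L / cols ρ,D,m,i,ℓ:
  I: [ 0  0  0  1  0]
  M: [ 1  0  1  0  0]
  L: [-3  1  0  0  1]
Echelon form has 3 nonzero rows (pivots: ρ,D,i)
Pivot set = {ρ,D,i}, free = {m,ℓ}
RREF:
  r0: [   1    0    1    0    0]
  r1: [   0    1    3    0    1]
  r2: [   0    0    0    1    0]
Fix exponent of ℓ at 1, m at 0; solve each RREF row for its pivot's exponent:
  r0: exp(ρ) + (0)·1 = 0 ⇒ exp(ρ) = 0
  r1: exp(D) + (1)·1 = 0 ⇒ exp(D) = -1
  r2: exp(i) + (0)·1 = 0 ⇒ exp(i) = 0
Π_2 = D^-1 · ℓ

["0", "-1", "0", "0", "1"]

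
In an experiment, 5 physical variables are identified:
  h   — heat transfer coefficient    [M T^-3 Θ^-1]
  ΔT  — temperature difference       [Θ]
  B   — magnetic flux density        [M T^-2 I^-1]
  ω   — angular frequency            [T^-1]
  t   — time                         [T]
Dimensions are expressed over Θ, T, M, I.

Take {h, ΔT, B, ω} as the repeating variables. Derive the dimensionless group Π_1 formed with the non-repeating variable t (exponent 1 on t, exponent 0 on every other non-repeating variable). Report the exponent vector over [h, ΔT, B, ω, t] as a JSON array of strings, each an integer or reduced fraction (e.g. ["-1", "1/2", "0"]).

Exponent matrix [Θ,T,M,I] × [h,ΔT,B,ω,t]:
  Θ: [-1  1  0  0  0]
  T: [-3  0 -2 -1  1]
  M: [ 1  0  1  0  0]
  I: [ 0  0 -1  0  0]
RREF → pivots at {h,ΔT,B,ω} ⇒ r = 4
Repeat: h,ΔT,B,ω; free: t
RREF:
  r0: [   1    0    0    0    0]
  r1: [   0    1    0    0    0]
  r2: [   0    0    1    0    0]
  r3: [   0    0    0    1   -1]
Fix exponent of t at 1; solve each RREF row for its pivot's exponent:
  r0: exp(h) + (0)·1 = 0 ⇒ exp(h) = 0
  r1: exp(ΔT) + (0)·1 = 0 ⇒ exp(ΔT) = 0
  r2: exp(B) + (0)·1 = 0 ⇒ exp(B) = 0
  r3: exp(ω) + (-1)·1 = 0 ⇒ exp(ω) = 1
Π_1 = ω · t

["0", "0", "0", "1", "1"]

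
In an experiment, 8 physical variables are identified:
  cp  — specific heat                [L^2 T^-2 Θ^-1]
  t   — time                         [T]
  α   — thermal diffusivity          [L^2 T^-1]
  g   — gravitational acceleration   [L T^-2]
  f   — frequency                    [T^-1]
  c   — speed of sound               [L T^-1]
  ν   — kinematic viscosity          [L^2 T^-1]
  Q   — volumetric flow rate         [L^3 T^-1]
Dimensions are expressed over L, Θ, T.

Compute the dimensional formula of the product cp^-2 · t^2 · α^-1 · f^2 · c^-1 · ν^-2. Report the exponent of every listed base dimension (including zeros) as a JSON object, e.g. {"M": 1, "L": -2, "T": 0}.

{"L": -11, "Θ": 2, "T": 8}

Write exponents as rows L,Θ,T / cols cp,t,α,g,f,c,ν,Q:
  L: [ 2  0  2  1  0  1  2  3]
  Θ: [-1  0  0  0  0  0  0  0]
  T: [-2  1 -1 -2 -1 -1 -1 -1]
  [L]: (-2)·2+(2)·0+(-1)·2+(2)·0+(-1)·1+(-2)·2 = -11
  [Θ]: (-2)·-1+(2)·0+(-1)·0+(2)·0+(-1)·0+(-2)·0 = 2
  [T]: (-2)·-2+(2)·1+(-1)·-1+(2)·-1+(-1)·-1+(-2)·-1 = 8
⇒ L^-11 Θ^2 T^8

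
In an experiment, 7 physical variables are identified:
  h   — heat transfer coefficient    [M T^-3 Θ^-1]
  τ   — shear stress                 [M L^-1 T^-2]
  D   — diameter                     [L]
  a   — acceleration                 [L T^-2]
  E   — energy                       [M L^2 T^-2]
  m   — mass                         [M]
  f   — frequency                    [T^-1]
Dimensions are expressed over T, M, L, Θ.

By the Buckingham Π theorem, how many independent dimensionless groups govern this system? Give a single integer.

Dimensional matrix (T×M×L×Θ by h×τ×D×a×E×m×f):
  T: [-3 -2  0 -2 -2  0 -1]
  M: [ 1  1  0  0  1  1  0]
  L: [ 0 -1  1  1  2  0  0]
  Θ: [-1  0  0  0  0  0  0]
Echelon form has 4 nonzero rows (pivots: h,τ,D,a)
Π count = n − r = 7 − 4 = 3

3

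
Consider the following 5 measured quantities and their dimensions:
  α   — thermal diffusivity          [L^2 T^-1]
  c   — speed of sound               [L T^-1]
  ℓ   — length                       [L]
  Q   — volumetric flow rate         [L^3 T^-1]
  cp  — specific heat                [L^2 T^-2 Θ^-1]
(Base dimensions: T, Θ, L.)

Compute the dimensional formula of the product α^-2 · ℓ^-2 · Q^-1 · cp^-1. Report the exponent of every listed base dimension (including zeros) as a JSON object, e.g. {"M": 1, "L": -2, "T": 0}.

Write exponents as rows T,Θ,L / cols α,c,ℓ,Q,cp:
  T: [-1 -1  0 -1 -2]
  Θ: [ 0  0  0  0 -1]
  L: [ 2  1  1  3  2]
  [T]: (-2)·-1+(-2)·0+(-1)·-1+(-1)·-2 = 5
  [Θ]: (-2)·0+(-2)·0+(-1)·0+(-1)·-1 = 1
  [L]: (-2)·2+(-2)·1+(-1)·3+(-1)·2 = -11
⇒ T^5 Θ L^-11

{"T": 5, "Θ": 1, "L": -11}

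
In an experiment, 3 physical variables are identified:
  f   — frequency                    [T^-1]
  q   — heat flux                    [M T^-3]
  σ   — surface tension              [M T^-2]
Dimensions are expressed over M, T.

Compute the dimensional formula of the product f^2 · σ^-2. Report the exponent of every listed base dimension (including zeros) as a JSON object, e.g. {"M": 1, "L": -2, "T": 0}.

Exponent matrix [M,T] × [f,q,σ]:
  M: [ 0  1  1]
  T: [-1 -3 -2]
  [M]: (2)·0+(-2)·1 = -2
  [T]: (2)·-1+(-2)·-2 = 2
⇒ M^-2 T^2

{"M": -2, "T": 2}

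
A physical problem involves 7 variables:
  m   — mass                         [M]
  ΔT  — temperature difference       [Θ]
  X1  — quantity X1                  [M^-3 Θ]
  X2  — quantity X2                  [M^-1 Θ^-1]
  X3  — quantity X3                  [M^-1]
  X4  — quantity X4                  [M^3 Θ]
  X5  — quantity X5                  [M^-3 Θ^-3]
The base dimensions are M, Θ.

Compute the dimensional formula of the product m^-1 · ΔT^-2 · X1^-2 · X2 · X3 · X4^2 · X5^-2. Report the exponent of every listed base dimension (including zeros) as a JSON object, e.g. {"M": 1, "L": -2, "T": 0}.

Dimensional matrix (M×Θ by m×ΔT×X1×X2×X3×X4×X5):
  M: [ 1  0 -3 -1 -1  3 -3]
  Θ: [ 0  1  1 -1  0  1 -3]
  [M]: (-1)·1+(-2)·0+(-2)·-3+(1)·-1+(1)·-1+(2)·3+(-2)·-3 = 15
  [Θ]: (-1)·0+(-2)·1+(-2)·1+(1)·-1+(1)·0+(2)·1+(-2)·-3 = 3
⇒ M^15 Θ^3

{"M": 15, "Θ": 3}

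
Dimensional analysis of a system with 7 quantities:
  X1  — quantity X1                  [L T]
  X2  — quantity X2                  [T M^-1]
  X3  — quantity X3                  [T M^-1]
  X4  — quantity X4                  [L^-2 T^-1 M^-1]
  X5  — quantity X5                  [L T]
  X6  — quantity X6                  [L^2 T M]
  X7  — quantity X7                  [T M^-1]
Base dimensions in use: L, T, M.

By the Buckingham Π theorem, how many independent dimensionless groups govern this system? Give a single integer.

5

Exponent matrix [L,T,M] × [X1,X2,X3,X4,X5,X6,X7]:
  L: [ 1  0  0 -2  1  2  0]
  T: [ 1  1  1 -1  1  1  1]
  M: [ 0 -1 -1 -1  0  1 -1]
Echelon form has 2 nonzero rows (pivots: X1,X2)
n=7, r=2 ⇒ 5 dimensionless groups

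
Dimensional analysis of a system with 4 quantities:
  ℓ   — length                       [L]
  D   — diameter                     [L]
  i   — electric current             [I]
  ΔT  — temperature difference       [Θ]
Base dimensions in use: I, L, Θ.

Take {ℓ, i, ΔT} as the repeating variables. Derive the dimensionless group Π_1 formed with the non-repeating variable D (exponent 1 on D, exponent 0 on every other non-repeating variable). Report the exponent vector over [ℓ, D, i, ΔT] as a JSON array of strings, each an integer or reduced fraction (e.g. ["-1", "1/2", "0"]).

["-1", "1", "0", "0"]

Write exponents as rows I,L,Θ / cols ℓ,D,i,ΔT:
  I: [ 0  0  1  0]
  L: [ 1  1  0  0]
  Θ: [ 0  0  0  1]
Row reduction gives pivot columns ℓ,i,ΔT; rank = 3
Repeat: ℓ,i,ΔT; free: D
RREF:
  r0: [   1    1    0    0]
  r1: [   0    0    1    0]
  r2: [   0    0    0    1]
Fix exponent of D at 1; solve each RREF row for its pivot's exponent:
  r0: exp(ℓ) + (1)·1 = 0 ⇒ exp(ℓ) = -1
  r1: exp(i) + (0)·1 = 0 ⇒ exp(i) = 0
  r2: exp(ΔT) + (0)·1 = 0 ⇒ exp(ΔT) = 0
Π_1 = ℓ^-1 · D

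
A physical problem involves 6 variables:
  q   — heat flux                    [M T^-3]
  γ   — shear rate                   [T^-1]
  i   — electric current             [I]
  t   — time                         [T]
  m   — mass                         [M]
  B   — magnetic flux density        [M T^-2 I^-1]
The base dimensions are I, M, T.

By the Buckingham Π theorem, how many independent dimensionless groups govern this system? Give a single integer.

3

Write exponents as rows I,M,T / cols q,γ,i,t,m,B:
  I: [ 0  0  1  0  0 -1]
  M: [ 1  0  0  0  1  1]
  T: [-3 -1  0  1  0 -2]
Row reduction gives pivot columns q,γ,i; rank = 3
n=6, r=3 ⇒ 3 dimensionless groups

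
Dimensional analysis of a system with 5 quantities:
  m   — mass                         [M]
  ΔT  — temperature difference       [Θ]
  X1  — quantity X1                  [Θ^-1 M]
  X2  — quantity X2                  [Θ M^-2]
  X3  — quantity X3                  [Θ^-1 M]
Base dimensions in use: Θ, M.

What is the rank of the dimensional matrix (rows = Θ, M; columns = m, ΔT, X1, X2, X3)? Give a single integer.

2

Dimensional matrix (Θ×M by m×ΔT×X1×X2×X3):
  Θ: [ 0  1 -1  1 -1]
  M: [ 1  0  1 -2  1]
RREF → pivots at {m,ΔT} ⇒ r = 2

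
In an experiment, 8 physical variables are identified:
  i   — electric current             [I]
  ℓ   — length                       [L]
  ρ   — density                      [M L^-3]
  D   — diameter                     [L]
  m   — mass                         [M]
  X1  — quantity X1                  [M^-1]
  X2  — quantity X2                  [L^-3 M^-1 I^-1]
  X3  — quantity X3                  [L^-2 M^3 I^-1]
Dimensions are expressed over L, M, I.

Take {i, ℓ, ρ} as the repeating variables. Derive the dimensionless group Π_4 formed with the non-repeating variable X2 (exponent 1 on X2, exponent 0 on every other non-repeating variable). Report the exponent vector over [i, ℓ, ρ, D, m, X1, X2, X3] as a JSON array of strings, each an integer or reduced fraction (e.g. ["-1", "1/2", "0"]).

["1", "6", "1", "0", "0", "0", "1", "0"]

Dimensional matrix (L×M×I by i×ℓ×ρ×D×m×X1×X2×X3):
  L: [ 0  1 -3  1  0  0 -3 -2]
  M: [ 0  0  1  0  1 -1 -1  3]
  I: [ 1  0  0  0  0  0 -1 -1]
Row reduction gives pivot columns i,ℓ,ρ; rank = 3
Pivot set = {i,ℓ,ρ}, free = {D,m,X1,X2,X3}
RREF:
  r0: [   1    0    0    0    0    0   -1   -1]
  r1: [   0    1    0    1    3   -3   -6    7]
  r2: [   0    0    1    0    1   -1   -1    3]
Fix exponent of X2 at 1, D at 0, m at 0, X1 at 0, X3 at 0; solve each RREF row for its pivot's exponent:
  r0: exp(i) + (-1)·1 = 0 ⇒ exp(i) = 1
  r1: exp(ℓ) + (-6)·1 = 0 ⇒ exp(ℓ) = 6
  r2: exp(ρ) + (-1)·1 = 0 ⇒ exp(ρ) = 1
Π_4 = i · ℓ^6 · ρ · X2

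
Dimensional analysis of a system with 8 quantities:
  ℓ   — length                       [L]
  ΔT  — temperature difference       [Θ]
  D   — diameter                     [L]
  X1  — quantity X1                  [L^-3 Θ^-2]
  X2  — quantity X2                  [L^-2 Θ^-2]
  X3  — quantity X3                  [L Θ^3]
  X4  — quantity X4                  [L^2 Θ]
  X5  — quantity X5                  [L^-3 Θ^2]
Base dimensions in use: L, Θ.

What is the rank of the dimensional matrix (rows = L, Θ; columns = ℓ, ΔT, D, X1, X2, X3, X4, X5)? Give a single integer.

2

Exponent matrix [L,Θ] × [ℓ,ΔT,D,X1,X2,X3,X4,X5]:
  L: [ 1  0  1 -3 -2  1  2 -3]
  Θ: [ 0  1  0 -2 -2  3  1  2]
RREF → pivots at {ℓ,ΔT} ⇒ r = 2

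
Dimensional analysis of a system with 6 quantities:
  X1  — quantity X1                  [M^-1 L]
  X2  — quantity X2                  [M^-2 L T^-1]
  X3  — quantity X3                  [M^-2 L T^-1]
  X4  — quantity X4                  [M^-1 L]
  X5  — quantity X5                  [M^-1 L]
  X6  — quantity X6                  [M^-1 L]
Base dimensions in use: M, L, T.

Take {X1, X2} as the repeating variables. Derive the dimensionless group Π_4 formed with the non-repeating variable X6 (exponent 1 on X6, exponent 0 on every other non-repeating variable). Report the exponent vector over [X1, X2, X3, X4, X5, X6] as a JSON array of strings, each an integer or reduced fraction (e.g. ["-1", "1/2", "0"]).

Exponent matrix [M,L,T] × [X1,X2,X3,X4,X5,X6]:
  M: [-1 -2 -2 -1 -1 -1]
  L: [ 1  1  1  1  1  1]
  T: [ 0 -1 -1  0  0  0]
Echelon form has 2 nonzero rows (pivots: X1,X2)
Pivot set = {X1,X2}, free = {X3,X4,X5,X6}
RREF:
  r0: [   1    0    0    1    1    1]
  r1: [   0    1    1    0    0    0]
  r2: [   0    0    0    0    0    0]
Fix exponent of X6 at 1, X3 at 0, X4 at 0, X5 at 0; solve each RREF row for its pivot's exponent:
  r0: exp(X1) + (1)·1 = 0 ⇒ exp(X1) = -1
  r1: exp(X2) + (0)·1 = 0 ⇒ exp(X2) = 0
Π_4 = X1^-1 · X6

["-1", "0", "0", "0", "0", "1"]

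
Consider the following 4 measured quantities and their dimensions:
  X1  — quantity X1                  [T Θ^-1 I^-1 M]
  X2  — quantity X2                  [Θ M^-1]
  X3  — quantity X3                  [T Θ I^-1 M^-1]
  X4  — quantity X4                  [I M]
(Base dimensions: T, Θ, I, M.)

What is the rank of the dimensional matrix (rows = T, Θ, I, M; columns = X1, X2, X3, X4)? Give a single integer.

Write exponents as rows T,Θ,I,M / cols X1,X2,X3,X4:
  T: [ 1  0  1  0]
  Θ: [-1  1  1  0]
  I: [-1  0 -1  1]
  M: [ 1 -1 -1  1]
Echelon form has 3 nonzero rows (pivots: X1,X2,X4)

3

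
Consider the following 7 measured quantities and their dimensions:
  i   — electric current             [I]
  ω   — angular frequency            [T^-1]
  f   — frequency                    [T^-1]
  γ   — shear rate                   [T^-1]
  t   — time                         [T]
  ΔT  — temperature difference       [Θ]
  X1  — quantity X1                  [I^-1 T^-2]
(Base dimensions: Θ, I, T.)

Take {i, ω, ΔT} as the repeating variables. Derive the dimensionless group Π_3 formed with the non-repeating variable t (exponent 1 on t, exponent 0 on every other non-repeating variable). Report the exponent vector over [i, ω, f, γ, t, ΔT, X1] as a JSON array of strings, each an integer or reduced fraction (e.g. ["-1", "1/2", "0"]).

Write exponents as rows Θ,I,T / cols i,ω,f,γ,t,ΔT,X1:
  Θ: [ 0  0  0  0  0  1  0]
  I: [ 1  0  0  0  0  0 -1]
  T: [ 0 -1 -1 -1  1  0 -2]
Row reduction gives pivot columns i,ω,ΔT; rank = 3
Pivot set = {i,ω,ΔT}, free = {f,γ,t,X1}
RREF:
  r0: [   1    0    0    0    0    0   -1]
  r1: [   0    1    1    1   -1    0    2]
  r2: [   0    0    0    0    0    1    0]
Fix exponent of t at 1, f at 0, γ at 0, X1 at 0; solve each RREF row for its pivot's exponent:
  r0: exp(i) + (0)·1 = 0 ⇒ exp(i) = 0
  r1: exp(ω) + (-1)·1 = 0 ⇒ exp(ω) = 1
  r2: exp(ΔT) + (0)·1 = 0 ⇒ exp(ΔT) = 0
Π_3 = ω · t

["0", "1", "0", "0", "1", "0", "0"]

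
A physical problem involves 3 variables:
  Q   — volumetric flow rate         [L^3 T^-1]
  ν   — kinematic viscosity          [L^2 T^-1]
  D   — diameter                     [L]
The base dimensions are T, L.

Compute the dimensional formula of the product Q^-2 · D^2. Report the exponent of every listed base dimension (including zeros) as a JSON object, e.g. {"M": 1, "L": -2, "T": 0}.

{"T": 2, "L": -4}

Dimensional matrix (T×L by Q×ν×D):
  T: [-1 -1  0]
  L: [ 3  2  1]
  [T]: (-2)·-1+(2)·0 = 2
  [L]: (-2)·3+(2)·1 = -4
⇒ T^2 L^-4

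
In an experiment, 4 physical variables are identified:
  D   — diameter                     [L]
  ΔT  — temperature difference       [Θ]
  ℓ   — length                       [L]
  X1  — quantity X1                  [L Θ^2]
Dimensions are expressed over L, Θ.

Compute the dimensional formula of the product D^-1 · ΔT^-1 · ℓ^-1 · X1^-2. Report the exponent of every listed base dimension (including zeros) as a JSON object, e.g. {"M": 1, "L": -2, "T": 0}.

{"L": -4, "Θ": -5}

Write exponents as rows L,Θ / cols D,ΔT,ℓ,X1:
  L: [ 1  0  1  1]
  Θ: [ 0  1  0  2]
  [L]: (-1)·1+(-1)·0+(-1)·1+(-2)·1 = -4
  [Θ]: (-1)·0+(-1)·1+(-1)·0+(-2)·2 = -5
⇒ L^-4 Θ^-5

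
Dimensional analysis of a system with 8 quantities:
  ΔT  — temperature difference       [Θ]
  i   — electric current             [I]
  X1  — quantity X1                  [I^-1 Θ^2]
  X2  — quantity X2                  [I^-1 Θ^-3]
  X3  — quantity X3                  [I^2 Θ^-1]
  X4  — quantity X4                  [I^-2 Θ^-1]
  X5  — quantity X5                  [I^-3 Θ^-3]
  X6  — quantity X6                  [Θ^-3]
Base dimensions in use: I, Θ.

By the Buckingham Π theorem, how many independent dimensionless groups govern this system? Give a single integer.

Dimensional matrix (I×Θ by ΔT×i×X1×X2×X3×X4×X5×X6):
  I: [ 0  1 -1 -1  2 -2 -3  0]
  Θ: [ 1  0  2 -3 -1 -1 -3 -3]
Echelon form has 2 nonzero rows (pivots: ΔT,i)
n=8, r=2 ⇒ 6 dimensionless groups

6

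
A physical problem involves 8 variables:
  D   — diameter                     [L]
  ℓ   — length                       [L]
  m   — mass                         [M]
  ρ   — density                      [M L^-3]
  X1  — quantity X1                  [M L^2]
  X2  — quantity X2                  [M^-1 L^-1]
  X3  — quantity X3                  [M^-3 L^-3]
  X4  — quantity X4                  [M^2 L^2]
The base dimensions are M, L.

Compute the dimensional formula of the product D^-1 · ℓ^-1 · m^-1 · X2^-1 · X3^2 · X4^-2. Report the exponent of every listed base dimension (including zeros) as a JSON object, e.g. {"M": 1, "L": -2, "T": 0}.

{"M": -10, "L": -11}

Dimensional matrix (M×L by D×ℓ×m×ρ×X1×X2×X3×X4):
  M: [ 0  0  1  1  1 -1 -3  2]
  L: [ 1  1  0 -3  2 -1 -3  2]
  [M]: (-1)·0+(-1)·0+(-1)·1+(-1)·-1+(2)·-3+(-2)·2 = -10
  [L]: (-1)·1+(-1)·1+(-1)·0+(-1)·-1+(2)·-3+(-2)·2 = -11
⇒ M^-10 L^-11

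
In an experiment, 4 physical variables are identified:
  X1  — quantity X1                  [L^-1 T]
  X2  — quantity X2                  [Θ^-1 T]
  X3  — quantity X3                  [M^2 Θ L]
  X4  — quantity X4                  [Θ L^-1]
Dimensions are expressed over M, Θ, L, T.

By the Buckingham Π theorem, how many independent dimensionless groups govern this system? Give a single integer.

1

Exponent matrix [M,Θ,L,T] × [X1,X2,X3,X4]:
  M: [ 0  0  2  0]
  Θ: [ 0 -1  1  1]
  L: [-1  0  1 -1]
  T: [ 1  1  0  0]
Row reduction gives pivot columns X1,X2,X3; rank = 3
n=4, r=3 ⇒ 1 dimensionless group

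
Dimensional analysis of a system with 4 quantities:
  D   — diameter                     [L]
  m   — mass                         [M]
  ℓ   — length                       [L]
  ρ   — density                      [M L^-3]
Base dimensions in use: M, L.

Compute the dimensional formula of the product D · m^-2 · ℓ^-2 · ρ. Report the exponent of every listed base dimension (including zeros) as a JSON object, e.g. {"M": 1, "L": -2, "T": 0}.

Write exponents as rows M,L / cols D,m,ℓ,ρ:
  M: [ 0  1  0  1]
  L: [ 1  0  1 -3]
  [M]: (1)·0+(-2)·1+(-2)·0+(1)·1 = -1
  [L]: (1)·1+(-2)·0+(-2)·1+(1)·-3 = -4
⇒ M^-1 L^-4

{"M": -1, "L": -4}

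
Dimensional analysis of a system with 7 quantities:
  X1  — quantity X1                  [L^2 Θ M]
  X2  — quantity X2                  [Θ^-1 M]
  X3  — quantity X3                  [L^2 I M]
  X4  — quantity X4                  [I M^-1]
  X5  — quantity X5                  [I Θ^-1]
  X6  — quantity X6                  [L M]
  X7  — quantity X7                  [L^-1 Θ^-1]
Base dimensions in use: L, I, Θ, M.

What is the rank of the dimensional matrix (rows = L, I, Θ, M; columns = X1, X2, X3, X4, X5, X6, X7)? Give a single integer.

3

Dimensional matrix (L×I×Θ×M by X1×X2×X3×X4×X5×X6×X7):
  L: [ 2  0  2  0  0  1 -1]
  I: [ 0  0  1  1  1  0  0]
  Θ: [ 1 -1  0  0 -1  0 -1]
  M: [ 1  1  1 -1  0  1  0]
Row reduction gives pivot columns X1,X2,X3; rank = 3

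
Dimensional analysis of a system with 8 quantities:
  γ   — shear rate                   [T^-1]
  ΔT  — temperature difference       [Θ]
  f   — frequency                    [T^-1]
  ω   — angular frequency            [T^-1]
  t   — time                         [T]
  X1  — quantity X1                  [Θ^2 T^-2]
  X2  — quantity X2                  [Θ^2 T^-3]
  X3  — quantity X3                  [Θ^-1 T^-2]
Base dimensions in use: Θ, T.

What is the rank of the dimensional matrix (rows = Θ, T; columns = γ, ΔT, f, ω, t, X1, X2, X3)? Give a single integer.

2

Write exponents as rows Θ,T / cols γ,ΔT,f,ω,t,X1,X2,X3:
  Θ: [ 0  1  0  0  0  2  2 -1]
  T: [-1  0 -1 -1  1 -2 -3 -2]
Echelon form has 2 nonzero rows (pivots: γ,ΔT)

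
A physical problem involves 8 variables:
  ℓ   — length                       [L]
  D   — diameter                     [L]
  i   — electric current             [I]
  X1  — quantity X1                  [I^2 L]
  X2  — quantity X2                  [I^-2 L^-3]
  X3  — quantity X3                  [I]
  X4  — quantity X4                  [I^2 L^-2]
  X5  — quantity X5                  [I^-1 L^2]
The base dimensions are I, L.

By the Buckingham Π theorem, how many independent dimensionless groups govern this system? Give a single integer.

Dimensional matrix (I×L by ℓ×D×i×X1×X2×X3×X4×X5):
  I: [ 0  0  1  2 -2  1  2 -1]
  L: [ 1  1  0  1 -3  0 -2  2]
RREF → pivots at {ℓ,i} ⇒ r = 2
n=8, r=2 ⇒ 6 dimensionless groups

6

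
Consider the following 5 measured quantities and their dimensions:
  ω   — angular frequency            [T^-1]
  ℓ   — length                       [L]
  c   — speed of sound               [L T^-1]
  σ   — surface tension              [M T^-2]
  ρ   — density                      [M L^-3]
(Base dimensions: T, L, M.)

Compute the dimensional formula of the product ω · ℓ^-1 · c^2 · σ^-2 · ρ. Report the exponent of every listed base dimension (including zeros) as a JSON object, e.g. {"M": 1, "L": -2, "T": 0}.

Exponent matrix [T,L,M] × [ω,ℓ,c,σ,ρ]:
  T: [-1  0 -1 -2  0]
  L: [ 0  1  1  0 -3]
  M: [ 0  0  0  1  1]
  [T]: (1)·-1+(-1)·0+(2)·-1+(-2)·-2+(1)·0 = 1
  [L]: (1)·0+(-1)·1+(2)·1+(-2)·0+(1)·-3 = -2
  [M]: (1)·0+(-1)·0+(2)·0+(-2)·1+(1)·1 = -1
⇒ T L^-2 M^-1

{"T": 1, "L": -2, "M": -1}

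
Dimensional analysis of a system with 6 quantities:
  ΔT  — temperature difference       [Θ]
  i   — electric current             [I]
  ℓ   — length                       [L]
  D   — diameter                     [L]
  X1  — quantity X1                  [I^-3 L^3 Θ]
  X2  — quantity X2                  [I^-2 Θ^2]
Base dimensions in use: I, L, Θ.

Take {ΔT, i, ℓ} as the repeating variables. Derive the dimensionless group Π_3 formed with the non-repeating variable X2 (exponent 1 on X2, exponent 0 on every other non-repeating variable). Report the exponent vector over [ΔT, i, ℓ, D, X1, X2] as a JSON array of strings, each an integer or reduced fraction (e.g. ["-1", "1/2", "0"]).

Dimensional matrix (I×L×Θ by ΔT×i×ℓ×D×X1×X2):
  I: [ 0  1  0  0 -3 -2]
  L: [ 0  0  1  1  3  0]
  Θ: [ 1  0  0  0  1  2]
RREF → pivots at {ΔT,i,ℓ} ⇒ r = 3
Repeat: ΔT,i,ℓ; free: D,X1,X2
RREF:
  r0: [   1    0    0    0    1    2]
  r1: [   0    1    0    0   -3   -2]
  r2: [   0    0    1    1    3    0]
Fix exponent of X2 at 1, D at 0, X1 at 0; solve each RREF row for its pivot's exponent:
  r0: exp(ΔT) + (2)·1 = 0 ⇒ exp(ΔT) = -2
  r1: exp(i) + (-2)·1 = 0 ⇒ exp(i) = 2
  r2: exp(ℓ) + (0)·1 = 0 ⇒ exp(ℓ) = 0
Π_3 = ΔT^-2 · i^2 · X2

["-2", "2", "0", "0", "0", "1"]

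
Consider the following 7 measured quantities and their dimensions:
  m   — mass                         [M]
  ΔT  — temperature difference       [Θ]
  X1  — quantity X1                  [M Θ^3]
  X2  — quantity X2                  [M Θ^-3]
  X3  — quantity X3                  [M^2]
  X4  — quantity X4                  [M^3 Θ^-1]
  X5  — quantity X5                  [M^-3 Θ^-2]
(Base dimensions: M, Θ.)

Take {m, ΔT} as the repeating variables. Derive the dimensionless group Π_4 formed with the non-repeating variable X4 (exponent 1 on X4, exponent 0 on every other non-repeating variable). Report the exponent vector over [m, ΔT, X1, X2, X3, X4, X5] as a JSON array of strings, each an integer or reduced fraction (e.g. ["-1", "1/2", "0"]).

Write exponents as rows M,Θ / cols m,ΔT,X1,X2,X3,X4,X5:
  M: [ 1  0  1  1  2  3 -3]
  Θ: [ 0  1  3 -3  0 -1 -2]
Row reduction gives pivot columns m,ΔT; rank = 2
Pivot set = {m,ΔT}, free = {X1,X2,X3,X4,X5}
RREF:
  r0: [   1    0    1    1    2    3   -3]
  r1: [   0    1    3   -3    0   -1   -2]
Fix exponent of X4 at 1, X1 at 0, X2 at 0, X3 at 0, X5 at 0; solve each RREF row for its pivot's exponent:
  r0: exp(m) + (3)·1 = 0 ⇒ exp(m) = -3
  r1: exp(ΔT) + (-1)·1 = 0 ⇒ exp(ΔT) = 1
Π_4 = m^-3 · ΔT · X4

["-3", "1", "0", "0", "0", "1", "0"]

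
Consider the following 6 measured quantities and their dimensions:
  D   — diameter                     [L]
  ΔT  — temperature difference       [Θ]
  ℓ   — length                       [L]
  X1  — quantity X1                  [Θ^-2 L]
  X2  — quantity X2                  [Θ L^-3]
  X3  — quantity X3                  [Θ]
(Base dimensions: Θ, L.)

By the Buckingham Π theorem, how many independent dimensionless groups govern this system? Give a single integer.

Dimensional matrix (Θ×L by D×ΔT×ℓ×X1×X2×X3):
  Θ: [ 0  1  0 -2  1  1]
  L: [ 1  0  1  1 -3  0]
Echelon form has 2 nonzero rows (pivots: D,ΔT)
n=6, r=2 ⇒ 4 dimensionless groups

4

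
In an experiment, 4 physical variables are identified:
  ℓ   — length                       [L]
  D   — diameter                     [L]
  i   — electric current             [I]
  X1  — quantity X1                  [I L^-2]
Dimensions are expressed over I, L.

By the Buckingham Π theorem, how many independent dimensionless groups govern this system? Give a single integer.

Write exponents as rows I,L / cols ℓ,D,i,X1:
  I: [ 0  0  1  1]
  L: [ 1  1  0 -2]
Row reduction gives pivot columns ℓ,i; rank = 2
Π count = n − r = 4 − 2 = 2

2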